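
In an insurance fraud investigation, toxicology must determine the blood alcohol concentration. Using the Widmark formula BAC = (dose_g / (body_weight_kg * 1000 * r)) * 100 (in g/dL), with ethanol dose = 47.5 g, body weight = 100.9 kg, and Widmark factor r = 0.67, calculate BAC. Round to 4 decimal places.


Applying the Widmark formula:
BAC = (dose_g / (body_wt * 1000 * r)) * 100
Denominator = 100.9 * 1000 * 0.67 = 67603
BAC = (47.5 / 67603) * 100
BAC = 0.0703 g/dL

0.0703


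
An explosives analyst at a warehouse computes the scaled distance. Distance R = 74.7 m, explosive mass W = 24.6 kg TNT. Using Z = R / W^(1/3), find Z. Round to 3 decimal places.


Scaled distance calculation:
W^(1/3) = 24.6^(1/3) = 2.908339
Z = R / W^(1/3) = 74.7 / 2.908339
Z = 25.685 m/kg^(1/3)

25.685


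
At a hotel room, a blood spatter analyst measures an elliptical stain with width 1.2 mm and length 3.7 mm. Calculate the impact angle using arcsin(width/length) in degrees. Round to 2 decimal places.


Blood spatter impact angle calculation:
width / length = 1.2 / 3.7 = 0.324324
angle = arcsin(0.324324)
angle = 18.92 degrees

18.92


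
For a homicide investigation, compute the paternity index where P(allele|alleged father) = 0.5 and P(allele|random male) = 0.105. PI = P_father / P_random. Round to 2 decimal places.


Paternity Index calculation:
PI = P(allele|father) / P(allele|random)
PI = 0.5 / 0.105
PI = 4.76

4.76


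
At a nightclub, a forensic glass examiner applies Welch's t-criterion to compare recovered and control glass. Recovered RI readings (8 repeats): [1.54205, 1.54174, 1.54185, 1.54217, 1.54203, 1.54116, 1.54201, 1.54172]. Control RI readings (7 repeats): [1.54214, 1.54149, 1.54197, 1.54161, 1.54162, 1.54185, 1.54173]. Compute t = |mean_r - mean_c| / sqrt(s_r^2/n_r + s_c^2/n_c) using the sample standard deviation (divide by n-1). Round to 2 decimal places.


Welch's t-criterion for glass RI comparison:
Recovered mean = sum / n_r = 12.33473 / 8 = 1.5418413
Control mean = sum / n_c = 10.79241 / 7 = 1.5417729
Recovered sample variance s_r^2 = 1.00698e-07
Control sample variance s_c^2 = 5.18905e-08
Welch SE (unpooled) = sqrt(s_r^2/n_r + s_c^2/n_c) = sqrt(1.25873e-08 + 7.41293e-09) = sqrt(2.00002e-08) = 0.000141422
|mean_r - mean_c| = 6.83929e-05
t = 6.83929e-05 / 0.000141422 = 0.48

0.48


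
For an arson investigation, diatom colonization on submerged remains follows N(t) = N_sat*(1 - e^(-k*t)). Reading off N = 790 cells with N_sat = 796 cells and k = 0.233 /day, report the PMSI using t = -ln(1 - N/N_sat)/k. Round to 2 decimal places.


PMSI from diatom colonization curve:
N / N_sat = 790 / 796 = 0.992462
1 - N/N_sat = 0.007538
ln(1 - N/N_sat) = -4.887798
t = -ln(1 - N/N_sat) / k = -(-4.887798) / 0.233 = 20.98 days

20.98


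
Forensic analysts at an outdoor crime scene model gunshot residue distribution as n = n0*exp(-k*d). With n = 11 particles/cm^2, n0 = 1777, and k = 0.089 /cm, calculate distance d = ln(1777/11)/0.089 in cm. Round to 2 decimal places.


GSR distance calculation:
n0/n = 1777 / 11 = 161.545455
ln(n0/n) = 5.084787
d = 5.084787 / 0.089 = 57.13 cm

57.13


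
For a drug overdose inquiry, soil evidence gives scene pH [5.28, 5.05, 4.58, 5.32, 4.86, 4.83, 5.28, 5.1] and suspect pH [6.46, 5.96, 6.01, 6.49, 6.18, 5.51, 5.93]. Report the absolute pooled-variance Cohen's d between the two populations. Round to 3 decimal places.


Pooled-variance Cohen's d for soil pH comparison:
Scene mean = 40.3 / 8 = 5.0375
Suspect mean = 42.54 / 7 = 6.077143
Scene sample variance s_s^2 = 0.069336
Suspect sample variance s_c^2 = 0.114857
Pooled variance = ((n_s-1)*s_s^2 + (n_c-1)*s_c^2) / (n_s + n_c - 2) = 0.090346
Pooled SD = sqrt(0.090346) = 0.300576
Mean difference = -1.039643
|d| = |-1.039643| / 0.300576 = 3.459

3.459


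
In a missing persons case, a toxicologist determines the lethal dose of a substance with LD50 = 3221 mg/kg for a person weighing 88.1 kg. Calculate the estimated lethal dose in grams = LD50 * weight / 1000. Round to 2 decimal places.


Lethal dose calculation:
Lethal dose = LD50 * body_weight / 1000
= 3221 * 88.1 / 1000
= 283770.1 / 1000
= 283.77 g

283.77


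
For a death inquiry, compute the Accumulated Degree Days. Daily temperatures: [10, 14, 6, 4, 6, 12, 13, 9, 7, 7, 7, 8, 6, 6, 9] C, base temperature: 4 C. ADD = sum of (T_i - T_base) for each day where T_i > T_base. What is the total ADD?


Computing ADD day by day:
Day 1: max(0, 10 - 4) = 6
Day 2: max(0, 14 - 4) = 10
Day 3: max(0, 6 - 4) = 2
Day 4: max(0, 4 - 4) = 0
Day 5: max(0, 6 - 4) = 2
Day 6: max(0, 12 - 4) = 8
Day 7: max(0, 13 - 4) = 9
Day 8: max(0, 9 - 4) = 5
Day 9: max(0, 7 - 4) = 3
Day 10: max(0, 7 - 4) = 3
Day 11: max(0, 7 - 4) = 3
Day 12: max(0, 8 - 4) = 4
Day 13: max(0, 6 - 4) = 2
Day 14: max(0, 6 - 4) = 2
Day 15: max(0, 9 - 4) = 5
Total ADD = 64

64


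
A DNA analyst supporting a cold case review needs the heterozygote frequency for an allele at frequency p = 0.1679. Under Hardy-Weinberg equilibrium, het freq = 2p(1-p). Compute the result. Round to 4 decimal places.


Hardy-Weinberg heterozygote frequency:
q = 1 - p = 1 - 0.1679 = 0.8321
2pq = 2 * 0.1679 * 0.8321 = 0.2794

0.2794


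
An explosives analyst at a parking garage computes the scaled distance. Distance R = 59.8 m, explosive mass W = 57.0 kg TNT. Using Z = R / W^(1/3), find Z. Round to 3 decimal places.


Scaled distance calculation:
W^(1/3) = 57.0^(1/3) = 3.848501
Z = R / W^(1/3) = 59.8 / 3.848501
Z = 15.539 m/kg^(1/3)

15.539


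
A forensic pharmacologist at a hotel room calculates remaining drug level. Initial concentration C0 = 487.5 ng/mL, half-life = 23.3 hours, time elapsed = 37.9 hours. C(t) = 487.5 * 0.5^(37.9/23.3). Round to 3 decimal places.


Drug concentration decay:
Number of half-lives = t / t_half = 37.9 / 23.3 = 1.626609
Decay factor = 0.5^1.626609 = 0.32384851
C(t) = 487.5 * 0.32384851 = 157.876 ng/mL

157.876


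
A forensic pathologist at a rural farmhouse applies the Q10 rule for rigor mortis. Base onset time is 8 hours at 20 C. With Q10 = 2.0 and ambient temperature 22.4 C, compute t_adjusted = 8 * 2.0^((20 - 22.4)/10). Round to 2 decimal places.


Rigor mortis time adjustment:
Exponent = (T_ref - T_actual) / 10 = (20 - 22.4) / 10 = -0.24
Q10 factor = 2.0^-0.24 = 0.84675
t_adjusted = 8 * 0.84675 = 6.77 hours

6.77


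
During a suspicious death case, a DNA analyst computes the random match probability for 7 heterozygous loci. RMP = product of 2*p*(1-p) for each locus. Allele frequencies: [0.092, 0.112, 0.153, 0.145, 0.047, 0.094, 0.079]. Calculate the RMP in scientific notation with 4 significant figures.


Computing RMP for 7 loci:
Locus 1: 2 * 0.092 * 0.908 = 0.167072
Locus 2: 2 * 0.112 * 0.888 = 0.198912
Locus 3: 2 * 0.153 * 0.847 = 0.259182
Locus 4: 2 * 0.145 * 0.855 = 0.24795
Locus 5: 2 * 0.047 * 0.953 = 0.089582
Locus 6: 2 * 0.094 * 0.906 = 0.170328
Locus 7: 2 * 0.079 * 0.921 = 0.145518
RMP = 4.742e-06

4.742e-06


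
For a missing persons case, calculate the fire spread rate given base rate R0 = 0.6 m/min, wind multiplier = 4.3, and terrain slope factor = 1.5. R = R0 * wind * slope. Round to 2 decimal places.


Fire spread rate calculation:
R = R0 * wind_factor * slope_factor
= 0.6 * 4.3 * 1.5
= 2.58 * 1.5
= 3.87 m/min

3.87


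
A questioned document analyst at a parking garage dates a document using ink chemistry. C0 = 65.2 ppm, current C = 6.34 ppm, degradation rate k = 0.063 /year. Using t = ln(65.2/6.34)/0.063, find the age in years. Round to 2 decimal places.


Document age estimation:
C0/C = 65.2 / 6.34 = 10.283912
ln(C0/C) = 2.330581
t = 2.330581 / 0.063 = 36.99 years

36.99


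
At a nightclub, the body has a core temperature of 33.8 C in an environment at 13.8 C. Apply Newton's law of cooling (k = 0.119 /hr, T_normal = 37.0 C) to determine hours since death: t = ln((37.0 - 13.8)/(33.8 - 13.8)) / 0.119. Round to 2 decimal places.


Using Newton's law of cooling:
t = ln((T_normal - T_ambient) / (T_body - T_ambient)) / k
T_normal - T_ambient = 23.2
T_body - T_ambient = 20.0
Ratio = 1.16
ln(ratio) = 0.14842
t = 0.14842 / 0.119 = 1.25 hours

1.25


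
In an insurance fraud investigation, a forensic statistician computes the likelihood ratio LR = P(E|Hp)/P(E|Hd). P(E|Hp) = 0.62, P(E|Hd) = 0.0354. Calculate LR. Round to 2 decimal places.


Likelihood ratio calculation:
LR = P(E|Hp) / P(E|Hd)
LR = 0.62 / 0.0354
LR = 17.51

17.51


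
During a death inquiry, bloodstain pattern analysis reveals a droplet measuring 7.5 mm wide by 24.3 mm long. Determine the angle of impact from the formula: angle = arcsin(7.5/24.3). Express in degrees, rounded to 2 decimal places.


Blood spatter impact angle calculation:
width / length = 7.5 / 24.3 = 0.308642
angle = arcsin(0.308642)
angle = 17.98 degrees

17.98


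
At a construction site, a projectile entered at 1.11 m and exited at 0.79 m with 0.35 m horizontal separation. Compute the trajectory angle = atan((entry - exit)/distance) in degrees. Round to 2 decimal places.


Bullet trajectory angle:
Height difference = 1.11 - 0.79 = 0.32 m
angle = atan(0.32 / 0.35)
angle = atan(0.914286)
angle = 42.44 degrees

42.44


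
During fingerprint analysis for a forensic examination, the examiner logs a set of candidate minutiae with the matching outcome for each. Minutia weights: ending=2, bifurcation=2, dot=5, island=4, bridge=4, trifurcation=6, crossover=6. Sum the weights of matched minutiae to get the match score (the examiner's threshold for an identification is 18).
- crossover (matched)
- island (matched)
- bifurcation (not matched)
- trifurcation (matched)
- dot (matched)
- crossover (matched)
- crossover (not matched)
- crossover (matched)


Weighted minutiae match score:
  crossover: matched, +6 (running total 6)
  island: matched, +4 (running total 10)
  bifurcation: not matched, +0
  trifurcation: matched, +6 (running total 16)
  dot: matched, +5 (running total 21)
  crossover: matched, +6 (running total 27)
  crossover: not matched, +0
  crossover: matched, +6 (running total 33)
Total score = 33
Threshold = 18; verdict = identification

33


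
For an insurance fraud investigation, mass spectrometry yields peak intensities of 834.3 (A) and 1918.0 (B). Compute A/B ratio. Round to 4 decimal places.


Spectral peak ratio:
Peak A = 834.3 counts
Peak B = 1918.0 counts
Ratio = 834.3 / 1918.0 = 0.4350

0.4350


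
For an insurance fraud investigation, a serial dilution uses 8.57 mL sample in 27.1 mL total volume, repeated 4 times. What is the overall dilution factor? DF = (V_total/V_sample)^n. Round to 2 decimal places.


Dilution factor calculation:
Single dilution = V_total / V_sample = 27.1 / 8.57 ≈ 3.162194
Number of dilutions = 4
Total DF = (27.1 / 8.57)^4 (full precision, rounded at the end) = 99.99

99.99


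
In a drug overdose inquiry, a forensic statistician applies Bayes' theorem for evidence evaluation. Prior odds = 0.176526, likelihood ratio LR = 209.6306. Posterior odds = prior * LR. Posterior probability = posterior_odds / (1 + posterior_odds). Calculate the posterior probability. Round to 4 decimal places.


Bayesian evidence evaluation:
Posterior odds = prior_odds * LR = 0.176526 * 209.6306 = 37.00525
Posterior probability = posterior_odds / (1 + posterior_odds)
= 37.00525 / (1 + 37.00525)
= 37.00525 / 38.00525
= 0.9737

0.9737


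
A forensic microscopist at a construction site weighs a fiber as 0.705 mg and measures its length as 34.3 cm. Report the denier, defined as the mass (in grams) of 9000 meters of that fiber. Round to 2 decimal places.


Denier calculation:
Mass in grams = 0.705 mg / 1000 = 0.000705 g
Length in meters = 34.3 cm / 100 = 0.343 m
Linear density = mass / length = 0.000705 / 0.343 = 0.00205539 g/m
Denier = (g/m) * 9000 = 0.00205539 * 9000 = 18.50

18.50


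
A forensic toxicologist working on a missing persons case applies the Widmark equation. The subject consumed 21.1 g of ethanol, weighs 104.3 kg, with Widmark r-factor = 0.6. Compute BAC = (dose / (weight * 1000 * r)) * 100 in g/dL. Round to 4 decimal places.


Applying the Widmark formula:
BAC = (dose_g / (body_wt * 1000 * r)) * 100
Denominator = 104.3 * 1000 * 0.6 = 62580
BAC = (21.1 / 62580) * 100
BAC = 0.0337 g/dL

0.0337


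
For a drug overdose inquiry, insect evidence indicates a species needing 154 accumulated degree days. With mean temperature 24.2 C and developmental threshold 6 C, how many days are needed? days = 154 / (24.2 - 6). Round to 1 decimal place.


Insect development time:
Effective temperature = avg_temp - T_base = 24.2 - 6 = 18.2 C
Days = ADD / effective_temp = 154 / 18.2 = 8.5 days

8.5


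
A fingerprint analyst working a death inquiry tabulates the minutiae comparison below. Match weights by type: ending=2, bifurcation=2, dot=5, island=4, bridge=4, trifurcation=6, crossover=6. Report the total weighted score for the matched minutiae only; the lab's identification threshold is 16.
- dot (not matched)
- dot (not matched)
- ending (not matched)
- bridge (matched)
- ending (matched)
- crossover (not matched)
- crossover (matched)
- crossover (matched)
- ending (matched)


Weighted minutiae match score:
  dot: not matched, +0
  dot: not matched, +0
  ending: not matched, +0
  bridge: matched, +4 (running total 4)
  ending: matched, +2 (running total 6)
  crossover: not matched, +0
  crossover: matched, +6 (running total 12)
  crossover: matched, +6 (running total 18)
  ending: matched, +2 (running total 20)
Total score = 20
Threshold = 16; verdict = identification

20


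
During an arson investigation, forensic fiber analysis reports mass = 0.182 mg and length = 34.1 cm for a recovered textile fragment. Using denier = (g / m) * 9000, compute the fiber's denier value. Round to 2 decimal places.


Denier calculation:
Mass in grams = 0.182 mg / 1000 = 0.000182 g
Length in meters = 34.1 cm / 100 = 0.341 m
Linear density = mass / length = 0.000182 / 0.341 = 0.00053372 g/m
Denier = (g/m) * 9000 = 0.00053372 * 9000 = 4.80

4.80


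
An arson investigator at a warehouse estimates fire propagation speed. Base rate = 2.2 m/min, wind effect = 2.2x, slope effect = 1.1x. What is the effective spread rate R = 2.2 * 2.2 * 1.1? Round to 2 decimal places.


Fire spread rate calculation:
R = R0 * wind_factor * slope_factor
= 2.2 * 2.2 * 1.1
= 4.84 * 1.1
= 5.32 m/min

5.32


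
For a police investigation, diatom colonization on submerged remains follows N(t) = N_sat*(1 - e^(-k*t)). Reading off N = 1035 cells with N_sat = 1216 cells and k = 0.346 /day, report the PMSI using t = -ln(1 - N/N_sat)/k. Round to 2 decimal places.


PMSI from diatom colonization curve:
N / N_sat = 1035 / 1216 = 0.851151
1 - N/N_sat = 0.148849
ln(1 - N/N_sat) = -1.904823
t = -ln(1 - N/N_sat) / k = -(-1.904823) / 0.346 = 5.51 days

5.51


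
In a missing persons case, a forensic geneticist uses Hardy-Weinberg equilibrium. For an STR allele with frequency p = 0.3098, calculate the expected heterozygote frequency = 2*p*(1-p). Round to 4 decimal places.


Hardy-Weinberg heterozygote frequency:
q = 1 - p = 1 - 0.3098 = 0.6902
2pq = 2 * 0.3098 * 0.6902 = 0.4276

0.4276


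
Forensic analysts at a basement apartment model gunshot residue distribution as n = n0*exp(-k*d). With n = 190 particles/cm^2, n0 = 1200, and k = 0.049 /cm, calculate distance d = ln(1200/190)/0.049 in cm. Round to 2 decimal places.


GSR distance calculation:
n0/n = 1200 / 190 = 6.315789
ln(n0/n) = 1.843053
d = 1.843053 / 0.049 = 37.61 cm

37.61


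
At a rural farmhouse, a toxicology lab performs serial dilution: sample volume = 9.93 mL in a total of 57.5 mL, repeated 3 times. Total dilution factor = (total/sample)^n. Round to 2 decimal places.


Dilution factor calculation:
Single dilution = V_total / V_sample = 57.5 / 9.93 ≈ 5.790534
Number of dilutions = 3
Total DF = (57.5 / 9.93)^3 (full precision, rounded at the end) = 194.16

194.16


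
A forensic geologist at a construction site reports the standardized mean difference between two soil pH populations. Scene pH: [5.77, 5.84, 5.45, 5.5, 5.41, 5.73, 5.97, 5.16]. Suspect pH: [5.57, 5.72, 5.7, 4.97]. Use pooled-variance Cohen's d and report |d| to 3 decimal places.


Pooled-variance Cohen's d for soil pH comparison:
Scene mean = 44.83 / 8 = 5.60375
Suspect mean = 21.96 / 4 = 5.49
Scene sample variance s_s^2 = 0.07177
Suspect sample variance s_c^2 = 0.1246
Pooled variance = ((n_s-1)*s_s^2 + (n_c-1)*s_c^2) / (n_s + n_c - 2) = 0.087619
Pooled SD = sqrt(0.087619) = 0.296005
Mean difference = 0.11375
|d| = |0.11375| / 0.296005 = 0.384

0.384


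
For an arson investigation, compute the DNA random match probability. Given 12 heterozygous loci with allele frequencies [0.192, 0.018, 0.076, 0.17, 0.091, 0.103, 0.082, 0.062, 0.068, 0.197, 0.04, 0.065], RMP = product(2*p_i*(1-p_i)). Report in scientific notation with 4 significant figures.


Computing RMP for 12 loci:
Locus 1: 2 * 0.192 * 0.808 = 0.310272
Locus 2: 2 * 0.018 * 0.982 = 0.035352
Locus 3: 2 * 0.076 * 0.924 = 0.140448
Locus 4: 2 * 0.17 * 0.83 = 0.2822
Locus 5: 2 * 0.091 * 0.909 = 0.165438
Locus 6: 2 * 0.103 * 0.897 = 0.184782
Locus 7: 2 * 0.082 * 0.918 = 0.150552
Locus 8: 2 * 0.062 * 0.938 = 0.116312
Locus 9: 2 * 0.068 * 0.932 = 0.126752
Locus 10: 2 * 0.197 * 0.803 = 0.316382
Locus 11: 2 * 0.04 * 0.96 = 0.0768
Locus 12: 2 * 0.065 * 0.935 = 0.12155
RMP = 8.712e-11

8.712e-11


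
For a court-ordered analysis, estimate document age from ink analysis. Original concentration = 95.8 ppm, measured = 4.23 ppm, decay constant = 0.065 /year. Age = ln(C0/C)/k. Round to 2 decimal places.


Document age estimation:
C0/C = 95.8 / 4.23 = 22.647754
ln(C0/C) = 3.120061
t = 3.120061 / 0.065 = 48.00 years

48.00


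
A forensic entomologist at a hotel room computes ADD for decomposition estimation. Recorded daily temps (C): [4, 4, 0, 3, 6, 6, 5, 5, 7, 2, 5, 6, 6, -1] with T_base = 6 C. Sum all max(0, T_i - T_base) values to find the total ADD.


Computing ADD day by day:
Day 1: max(0, 4 - 6) = 0
Day 2: max(0, 4 - 6) = 0
Day 3: max(0, 0 - 6) = 0
Day 4: max(0, 3 - 6) = 0
Day 5: max(0, 6 - 6) = 0
Day 6: max(0, 6 - 6) = 0
Day 7: max(0, 5 - 6) = 0
Day 8: max(0, 5 - 6) = 0
Day 9: max(0, 7 - 6) = 1
Day 10: max(0, 2 - 6) = 0
Day 11: max(0, 5 - 6) = 0
Day 12: max(0, 6 - 6) = 0
Day 13: max(0, 6 - 6) = 0
Day 14: max(0, -1 - 6) = 0
Total ADD = 1

1


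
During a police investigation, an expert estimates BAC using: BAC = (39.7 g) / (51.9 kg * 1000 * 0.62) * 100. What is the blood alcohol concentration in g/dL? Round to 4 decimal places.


Applying the Widmark formula:
BAC = (dose_g / (body_wt * 1000 * r)) * 100
Denominator = 51.9 * 1000 * 0.62 = 32178
BAC = (39.7 / 32178) * 100
BAC = 0.1234 g/dL

0.1234


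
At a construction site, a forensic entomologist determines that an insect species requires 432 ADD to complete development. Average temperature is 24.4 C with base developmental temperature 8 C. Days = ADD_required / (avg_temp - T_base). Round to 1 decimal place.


Insect development time:
Effective temperature = avg_temp - T_base = 24.4 - 8 = 16.4 C
Days = ADD / effective_temp = 432 / 16.4 = 26.3 days

26.3


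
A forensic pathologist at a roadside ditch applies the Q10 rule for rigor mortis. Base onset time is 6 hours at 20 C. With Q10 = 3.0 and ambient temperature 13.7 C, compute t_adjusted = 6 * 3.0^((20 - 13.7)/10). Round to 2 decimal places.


Rigor mortis time adjustment:
Exponent = (T_ref - T_actual) / 10 = (20 - 13.7) / 10 = 0.63
Q10 factor = 3.0^0.63 = 1.99796
t_adjusted = 6 * 1.99796 = 11.99 hours

11.99


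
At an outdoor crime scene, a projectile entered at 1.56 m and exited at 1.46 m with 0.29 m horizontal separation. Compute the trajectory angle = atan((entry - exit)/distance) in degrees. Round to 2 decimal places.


Bullet trajectory angle:
Height difference = 1.56 - 1.46 = 0.1 m
angle = atan(0.1 / 0.29)
angle = atan(0.344828)
angle = 19.03 degrees

19.03


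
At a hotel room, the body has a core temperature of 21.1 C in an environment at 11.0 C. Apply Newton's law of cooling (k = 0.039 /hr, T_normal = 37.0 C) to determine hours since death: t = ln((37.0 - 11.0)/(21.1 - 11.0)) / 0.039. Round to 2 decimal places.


Using Newton's law of cooling:
t = ln((T_normal - T_ambient) / (T_body - T_ambient)) / k
T_normal - T_ambient = 26.0
T_body - T_ambient = 10.1
Ratio = 2.574257
ln(ratio) = 0.945561
t = 0.945561 / 0.039 = 24.25 hours

24.25


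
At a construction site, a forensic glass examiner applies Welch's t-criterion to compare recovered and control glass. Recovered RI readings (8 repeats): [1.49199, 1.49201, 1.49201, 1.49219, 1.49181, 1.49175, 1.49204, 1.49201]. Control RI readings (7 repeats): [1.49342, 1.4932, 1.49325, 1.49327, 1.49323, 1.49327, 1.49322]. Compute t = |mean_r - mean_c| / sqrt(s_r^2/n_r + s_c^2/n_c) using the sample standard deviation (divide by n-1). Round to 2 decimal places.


Welch's t-criterion for glass RI comparison:
Recovered mean = sum / n_r = 11.93581 / 8 = 1.4919763
Control mean = sum / n_c = 10.45286 / 7 = 1.4932657
Recovered sample variance s_r^2 = 1.88839e-08
Control sample variance s_c^2 = 5.29524e-09
Welch SE (unpooled) = sqrt(s_r^2/n_r + s_c^2/n_c) = sqrt(2.36049e-09 + 7.56463e-10) = sqrt(3.11695e-09) = 5.58297e-05
|mean_r - mean_c| = 0.00128946
t = 0.00128946 / 5.58297e-05 = 23.10

23.10


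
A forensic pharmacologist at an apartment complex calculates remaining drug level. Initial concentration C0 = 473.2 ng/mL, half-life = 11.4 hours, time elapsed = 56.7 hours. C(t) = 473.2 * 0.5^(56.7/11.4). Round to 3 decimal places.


Drug concentration decay:
Number of half-lives = t / t_half = 56.7 / 11.4 = 4.973684
Decay factor = 0.5^4.973684 = 0.03182526
C(t) = 473.2 * 0.03182526 = 15.060 ng/mL

15.060


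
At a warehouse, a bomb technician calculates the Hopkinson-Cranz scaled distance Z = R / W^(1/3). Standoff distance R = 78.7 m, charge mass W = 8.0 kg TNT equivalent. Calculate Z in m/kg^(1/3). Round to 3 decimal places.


Scaled distance calculation:
W^(1/3) = 8.0^(1/3) = 2
Z = R / W^(1/3) = 78.7 / 2
Z = 39.350 m/kg^(1/3)

39.350


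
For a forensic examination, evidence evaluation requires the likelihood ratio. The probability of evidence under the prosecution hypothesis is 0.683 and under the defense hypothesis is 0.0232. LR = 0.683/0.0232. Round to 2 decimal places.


Likelihood ratio calculation:
LR = P(E|Hp) / P(E|Hd)
LR = 0.683 / 0.0232
LR = 29.44

29.44


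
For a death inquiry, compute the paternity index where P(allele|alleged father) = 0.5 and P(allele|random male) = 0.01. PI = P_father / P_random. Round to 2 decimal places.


Paternity Index calculation:
PI = P(allele|father) / P(allele|random)
PI = 0.5 / 0.01
PI = 50.00

50.00


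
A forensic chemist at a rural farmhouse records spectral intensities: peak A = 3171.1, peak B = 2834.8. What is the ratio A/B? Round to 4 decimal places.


Spectral peak ratio:
Peak A = 3171.1 counts
Peak B = 2834.8 counts
Ratio = 3171.1 / 2834.8 = 1.1186

1.1186


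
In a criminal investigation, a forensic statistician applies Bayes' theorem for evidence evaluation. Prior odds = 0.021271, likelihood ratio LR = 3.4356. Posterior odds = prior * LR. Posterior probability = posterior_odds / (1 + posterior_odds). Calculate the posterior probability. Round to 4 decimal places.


Bayesian evidence evaluation:
Posterior odds = prior_odds * LR = 0.021271 * 3.4356 = 0.07307865
Posterior probability = posterior_odds / (1 + posterior_odds)
= 0.07307865 / (1 + 0.07307865)
= 0.07307865 / 1.07307865
= 0.0681

0.0681


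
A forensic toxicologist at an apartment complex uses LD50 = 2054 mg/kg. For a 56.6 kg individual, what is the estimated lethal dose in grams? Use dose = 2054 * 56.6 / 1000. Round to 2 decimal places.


Lethal dose calculation:
Lethal dose = LD50 * body_weight / 1000
= 2054 * 56.6 / 1000
= 116256.4 / 1000
= 116.26 g

116.26


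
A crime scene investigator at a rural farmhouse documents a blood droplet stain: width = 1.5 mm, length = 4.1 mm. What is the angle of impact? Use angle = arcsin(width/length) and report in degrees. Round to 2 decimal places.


Blood spatter impact angle calculation:
width / length = 1.5 / 4.1 = 0.365854
angle = arcsin(0.365854)
angle = 21.46 degrees

21.46


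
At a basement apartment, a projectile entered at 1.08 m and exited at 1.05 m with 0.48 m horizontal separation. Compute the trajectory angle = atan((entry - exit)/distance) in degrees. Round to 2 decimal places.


Bullet trajectory angle:
Height difference = 1.08 - 1.05 = 0.03 m
angle = atan(0.03 / 0.48)
angle = atan(0.0625)
angle = 3.58 degrees

3.58


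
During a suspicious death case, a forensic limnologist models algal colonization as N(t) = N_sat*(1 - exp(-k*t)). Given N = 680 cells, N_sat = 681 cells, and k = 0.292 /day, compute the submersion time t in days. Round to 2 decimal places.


PMSI from diatom colonization curve:
N / N_sat = 680 / 681 = 0.998532
1 - N/N_sat = 0.001468
ln(1 - N/N_sat) = -6.523854
t = -ln(1 - N/N_sat) / k = -(-6.523854) / 0.292 = 22.34 days

22.34


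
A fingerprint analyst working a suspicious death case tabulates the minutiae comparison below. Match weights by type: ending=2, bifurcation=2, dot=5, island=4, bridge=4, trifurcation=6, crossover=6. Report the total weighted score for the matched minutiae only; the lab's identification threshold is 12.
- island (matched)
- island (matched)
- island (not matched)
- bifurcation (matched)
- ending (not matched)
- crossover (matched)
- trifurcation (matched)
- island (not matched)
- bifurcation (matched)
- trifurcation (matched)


Weighted minutiae match score:
  island: matched, +4 (running total 4)
  island: matched, +4 (running total 8)
  island: not matched, +0
  bifurcation: matched, +2 (running total 10)
  ending: not matched, +0
  crossover: matched, +6 (running total 16)
  trifurcation: matched, +6 (running total 22)
  island: not matched, +0
  bifurcation: matched, +2 (running total 24)
  trifurcation: matched, +6 (running total 30)
Total score = 30
Threshold = 12; verdict = identification

30


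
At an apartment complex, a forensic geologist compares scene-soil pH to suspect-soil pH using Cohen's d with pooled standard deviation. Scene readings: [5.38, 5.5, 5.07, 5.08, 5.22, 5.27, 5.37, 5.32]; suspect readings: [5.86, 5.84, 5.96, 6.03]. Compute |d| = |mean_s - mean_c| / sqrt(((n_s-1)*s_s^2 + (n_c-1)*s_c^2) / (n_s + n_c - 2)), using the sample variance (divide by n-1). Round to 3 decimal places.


Pooled-variance Cohen's d for soil pH comparison:
Scene mean = 42.21 / 8 = 5.27625
Suspect mean = 23.69 / 4 = 5.9225
Scene sample variance s_s^2 = 0.022255
Suspect sample variance s_c^2 = 0.007892
Pooled variance = ((n_s-1)*s_s^2 + (n_c-1)*s_c^2) / (n_s + n_c - 2) = 0.017946
Pooled SD = sqrt(0.017946) = 0.133963
Mean difference = -0.64625
|d| = |-0.64625| / 0.133963 = 4.824

4.824


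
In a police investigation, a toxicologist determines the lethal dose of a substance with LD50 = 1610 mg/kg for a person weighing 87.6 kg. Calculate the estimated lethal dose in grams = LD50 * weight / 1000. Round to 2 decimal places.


Lethal dose calculation:
Lethal dose = LD50 * body_weight / 1000
= 1610 * 87.6 / 1000
= 141036 / 1000
= 141.04 g

141.04


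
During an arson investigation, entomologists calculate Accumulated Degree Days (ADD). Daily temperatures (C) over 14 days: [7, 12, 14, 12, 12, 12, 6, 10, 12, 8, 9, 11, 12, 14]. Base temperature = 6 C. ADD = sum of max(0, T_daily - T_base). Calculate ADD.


Computing ADD day by day:
Day 1: max(0, 7 - 6) = 1
Day 2: max(0, 12 - 6) = 6
Day 3: max(0, 14 - 6) = 8
Day 4: max(0, 12 - 6) = 6
Day 5: max(0, 12 - 6) = 6
Day 6: max(0, 12 - 6) = 6
Day 7: max(0, 6 - 6) = 0
Day 8: max(0, 10 - 6) = 4
Day 9: max(0, 12 - 6) = 6
Day 10: max(0, 8 - 6) = 2
Day 11: max(0, 9 - 6) = 3
Day 12: max(0, 11 - 6) = 5
Day 13: max(0, 12 - 6) = 6
Day 14: max(0, 14 - 6) = 8
Total ADD = 67

67


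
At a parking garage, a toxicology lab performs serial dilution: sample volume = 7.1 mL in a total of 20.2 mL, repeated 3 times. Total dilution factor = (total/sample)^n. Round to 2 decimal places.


Dilution factor calculation:
Single dilution = V_total / V_sample = 20.2 / 7.1 ≈ 2.84507
Number of dilutions = 3
Total DF = (20.2 / 7.1)^3 (full precision, rounded at the end) = 23.03

23.03


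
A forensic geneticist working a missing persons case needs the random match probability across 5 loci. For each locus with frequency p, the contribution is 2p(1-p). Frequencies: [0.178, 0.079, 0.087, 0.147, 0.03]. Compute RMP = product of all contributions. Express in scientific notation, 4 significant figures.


Computing RMP for 5 loci:
Locus 1: 2 * 0.178 * 0.822 = 0.292632
Locus 2: 2 * 0.079 * 0.921 = 0.145518
Locus 3: 2 * 0.087 * 0.913 = 0.158862
Locus 4: 2 * 0.147 * 0.853 = 0.250782
Locus 5: 2 * 0.03 * 0.97 = 0.0582
RMP = 9.874e-05

9.874e-05


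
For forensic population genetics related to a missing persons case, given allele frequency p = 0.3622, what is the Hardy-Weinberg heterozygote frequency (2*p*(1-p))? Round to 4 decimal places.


Hardy-Weinberg heterozygote frequency:
q = 1 - p = 1 - 0.3622 = 0.6378
2pq = 2 * 0.3622 * 0.6378 = 0.4620

0.4620


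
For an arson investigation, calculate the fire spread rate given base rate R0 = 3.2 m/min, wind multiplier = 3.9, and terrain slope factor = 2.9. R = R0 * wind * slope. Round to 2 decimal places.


Fire spread rate calculation:
R = R0 * wind_factor * slope_factor
= 3.2 * 3.9 * 2.9
= 12.48 * 2.9
= 36.19 m/min

36.19


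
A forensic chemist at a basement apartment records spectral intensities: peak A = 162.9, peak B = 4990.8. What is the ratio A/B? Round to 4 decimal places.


Spectral peak ratio:
Peak A = 162.9 counts
Peak B = 4990.8 counts
Ratio = 162.9 / 4990.8 = 0.0326

0.0326


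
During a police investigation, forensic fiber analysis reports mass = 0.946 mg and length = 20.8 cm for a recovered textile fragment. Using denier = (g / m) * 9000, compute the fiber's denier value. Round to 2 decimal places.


Denier calculation:
Mass in grams = 0.946 mg / 1000 = 0.000946 g
Length in meters = 20.8 cm / 100 = 0.208 m
Linear density = mass / length = 0.000946 / 0.208 = 0.00454808 g/m
Denier = (g/m) * 9000 = 0.00454808 * 9000 = 40.93

40.93


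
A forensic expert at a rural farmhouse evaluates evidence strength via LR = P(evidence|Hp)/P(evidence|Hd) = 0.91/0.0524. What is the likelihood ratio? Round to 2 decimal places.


Likelihood ratio calculation:
LR = P(E|Hp) / P(E|Hd)
LR = 0.91 / 0.0524
LR = 17.37

17.37


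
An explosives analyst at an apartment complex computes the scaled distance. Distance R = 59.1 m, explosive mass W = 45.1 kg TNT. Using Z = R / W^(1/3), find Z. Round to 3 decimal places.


Scaled distance calculation:
W^(1/3) = 45.1^(1/3) = 3.559526
Z = R / W^(1/3) = 59.1 / 3.559526
Z = 16.603 m/kg^(1/3)

16.603


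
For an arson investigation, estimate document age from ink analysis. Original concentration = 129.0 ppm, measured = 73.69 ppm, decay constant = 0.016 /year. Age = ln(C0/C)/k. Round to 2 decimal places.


Document age estimation:
C0/C = 129.0 / 73.69 = 1.750577
ln(C0/C) = 0.559945
t = 0.559945 / 0.016 = 35.00 years

35.00


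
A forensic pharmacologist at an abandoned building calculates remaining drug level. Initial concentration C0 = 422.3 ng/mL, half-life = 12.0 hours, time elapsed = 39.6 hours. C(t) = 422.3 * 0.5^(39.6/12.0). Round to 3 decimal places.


Drug concentration decay:
Number of half-lives = t / t_half = 39.6 / 12.0 = 3.3
Decay factor = 0.5^3.3 = 0.10153155
C(t) = 422.3 * 0.10153155 = 42.877 ng/mL

42.877


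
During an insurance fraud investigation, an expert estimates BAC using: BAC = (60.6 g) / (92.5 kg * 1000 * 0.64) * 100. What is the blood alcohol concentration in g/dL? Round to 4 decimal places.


Applying the Widmark formula:
BAC = (dose_g / (body_wt * 1000 * r)) * 100
Denominator = 92.5 * 1000 * 0.64 = 59200
BAC = (60.6 / 59200) * 100
BAC = 0.1024 g/dL

0.1024


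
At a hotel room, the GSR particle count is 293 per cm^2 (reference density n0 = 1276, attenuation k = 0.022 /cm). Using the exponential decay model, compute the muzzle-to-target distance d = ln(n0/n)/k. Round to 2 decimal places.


GSR distance calculation:
n0/n = 1276 / 293 = 4.354949
ln(n0/n) = 1.471313
d = 1.471313 / 0.022 = 66.88 cm

66.88


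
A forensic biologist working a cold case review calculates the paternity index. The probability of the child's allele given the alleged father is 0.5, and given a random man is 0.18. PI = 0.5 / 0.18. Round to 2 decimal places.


Paternity Index calculation:
PI = P(allele|father) / P(allele|random)
PI = 0.5 / 0.18
PI = 2.78

2.78


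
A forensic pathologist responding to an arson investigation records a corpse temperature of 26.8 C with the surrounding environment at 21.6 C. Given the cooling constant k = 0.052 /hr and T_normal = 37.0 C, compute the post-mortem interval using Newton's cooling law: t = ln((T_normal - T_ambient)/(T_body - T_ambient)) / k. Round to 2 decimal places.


Using Newton's law of cooling:
t = ln((T_normal - T_ambient) / (T_body - T_ambient)) / k
T_normal - T_ambient = 15.4
T_body - T_ambient = 5.2
Ratio = 2.961538
ln(ratio) = 1.085709
t = 1.085709 / 0.052 = 20.88 hours

20.88


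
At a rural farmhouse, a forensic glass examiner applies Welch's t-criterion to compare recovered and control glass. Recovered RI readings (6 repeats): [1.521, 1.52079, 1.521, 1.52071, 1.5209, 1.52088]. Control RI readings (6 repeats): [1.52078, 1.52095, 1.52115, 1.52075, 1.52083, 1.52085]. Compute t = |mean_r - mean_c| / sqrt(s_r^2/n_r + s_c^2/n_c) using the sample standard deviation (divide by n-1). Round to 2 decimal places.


Welch's t-criterion for glass RI comparison:
Recovered mean = sum / n_r = 9.12528 / 6 = 1.52088
Control mean = sum / n_c = 9.12531 / 6 = 1.520885
Recovered sample variance s_r^2 = 1.324e-08
Control sample variance s_c^2 = 2.159e-08
Welch SE (unpooled) = sqrt(s_r^2/n_r + s_c^2/n_c) = sqrt(2.20667e-09 + 3.59833e-09) = sqrt(5.805e-09) = 7.61906e-05
|mean_r - mean_c| = 5e-06
t = 5e-06 / 7.61906e-05 = 0.07

0.07


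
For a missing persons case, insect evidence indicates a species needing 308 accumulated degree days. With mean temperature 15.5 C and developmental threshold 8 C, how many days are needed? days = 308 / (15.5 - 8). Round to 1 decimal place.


Insect development time:
Effective temperature = avg_temp - T_base = 15.5 - 8 = 7.5 C
Days = ADD / effective_temp = 308 / 7.5 = 41.1 days

41.1


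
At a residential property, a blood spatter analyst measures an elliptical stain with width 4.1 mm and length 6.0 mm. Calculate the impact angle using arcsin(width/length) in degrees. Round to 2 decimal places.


Blood spatter impact angle calculation:
width / length = 4.1 / 6.0 = 0.683333
angle = arcsin(0.683333)
angle = 43.10 degrees

43.10


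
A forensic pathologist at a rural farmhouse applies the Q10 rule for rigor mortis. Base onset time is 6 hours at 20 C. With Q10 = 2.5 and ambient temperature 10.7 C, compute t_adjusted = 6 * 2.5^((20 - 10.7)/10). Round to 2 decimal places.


Rigor mortis time adjustment:
Exponent = (T_ref - T_actual) / 10 = (20 - 10.7) / 10 = 0.93
Q10 factor = 2.5^0.93 = 2.34468
t_adjusted = 6 * 2.34468 = 14.07 hours

14.07


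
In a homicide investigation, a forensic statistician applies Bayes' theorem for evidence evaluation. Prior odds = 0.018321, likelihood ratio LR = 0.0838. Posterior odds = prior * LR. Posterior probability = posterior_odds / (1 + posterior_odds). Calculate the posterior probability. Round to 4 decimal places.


Bayesian evidence evaluation:
Posterior odds = prior_odds * LR = 0.018321 * 0.0838 = 0.0015353
Posterior probability = posterior_odds / (1 + posterior_odds)
= 0.0015353 / (1 + 0.0015353)
= 0.0015353 / 1.0015353
= 0.0015

0.0015


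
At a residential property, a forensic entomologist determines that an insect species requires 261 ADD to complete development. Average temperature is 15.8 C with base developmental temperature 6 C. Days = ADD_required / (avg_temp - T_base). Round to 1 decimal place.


Insect development time:
Effective temperature = avg_temp - T_base = 15.8 - 6 = 9.8 C
Days = ADD / effective_temp = 261 / 9.8 = 26.6 days

26.6


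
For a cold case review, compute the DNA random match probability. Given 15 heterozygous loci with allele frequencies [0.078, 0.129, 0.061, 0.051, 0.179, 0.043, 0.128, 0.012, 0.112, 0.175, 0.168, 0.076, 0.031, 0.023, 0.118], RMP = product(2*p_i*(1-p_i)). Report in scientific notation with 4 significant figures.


Computing RMP for 15 loci:
Locus 1: 2 * 0.078 * 0.922 = 0.143832
Locus 2: 2 * 0.129 * 0.871 = 0.224718
Locus 3: 2 * 0.061 * 0.939 = 0.114558
Locus 4: 2 * 0.051 * 0.949 = 0.096798
Locus 5: 2 * 0.179 * 0.821 = 0.293918
Locus 6: 2 * 0.043 * 0.957 = 0.082302
Locus 7: 2 * 0.128 * 0.872 = 0.223232
Locus 8: 2 * 0.012 * 0.988 = 0.023712
Locus 9: 2 * 0.112 * 0.888 = 0.198912
Locus 10: 2 * 0.175 * 0.825 = 0.28875
Locus 11: 2 * 0.168 * 0.832 = 0.279552
Locus 12: 2 * 0.076 * 0.924 = 0.140448
Locus 13: 2 * 0.031 * 0.969 = 0.060078
Locus 14: 2 * 0.023 * 0.977 = 0.044942
Locus 15: 2 * 0.118 * 0.882 = 0.208152
RMP = 5.816e-14

5.816e-14


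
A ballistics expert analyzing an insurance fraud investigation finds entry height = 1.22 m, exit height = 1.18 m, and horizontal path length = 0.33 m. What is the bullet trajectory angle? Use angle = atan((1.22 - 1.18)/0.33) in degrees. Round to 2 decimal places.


Bullet trajectory angle:
Height difference = 1.22 - 1.18 = 0.04 m
angle = atan(0.04 / 0.33)
angle = atan(0.121212)
angle = 6.91 degrees

6.91


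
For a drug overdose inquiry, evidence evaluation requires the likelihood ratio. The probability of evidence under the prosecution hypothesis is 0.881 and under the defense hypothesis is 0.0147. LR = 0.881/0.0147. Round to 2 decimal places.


Likelihood ratio calculation:
LR = P(E|Hp) / P(E|Hd)
LR = 0.881 / 0.0147
LR = 59.93

59.93


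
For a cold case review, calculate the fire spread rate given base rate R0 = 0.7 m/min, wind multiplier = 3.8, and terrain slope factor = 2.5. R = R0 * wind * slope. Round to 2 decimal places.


Fire spread rate calculation:
R = R0 * wind_factor * slope_factor
= 0.7 * 3.8 * 2.5
= 2.66 * 2.5
= 6.65 m/min

6.65


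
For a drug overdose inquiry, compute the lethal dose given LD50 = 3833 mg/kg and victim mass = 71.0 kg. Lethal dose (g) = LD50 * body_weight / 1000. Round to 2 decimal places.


Lethal dose calculation:
Lethal dose = LD50 * body_weight / 1000
= 3833 * 71.0 / 1000
= 272143 / 1000
= 272.14 g

272.14


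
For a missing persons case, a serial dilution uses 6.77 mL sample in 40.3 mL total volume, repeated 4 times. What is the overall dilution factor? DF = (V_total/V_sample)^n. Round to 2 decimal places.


Dilution factor calculation:
Single dilution = V_total / V_sample = 40.3 / 6.77 ≈ 5.952733
Number of dilutions = 4
Total DF = (40.3 / 6.77)^4 (full precision, rounded at the end) = 1255.64

1255.64


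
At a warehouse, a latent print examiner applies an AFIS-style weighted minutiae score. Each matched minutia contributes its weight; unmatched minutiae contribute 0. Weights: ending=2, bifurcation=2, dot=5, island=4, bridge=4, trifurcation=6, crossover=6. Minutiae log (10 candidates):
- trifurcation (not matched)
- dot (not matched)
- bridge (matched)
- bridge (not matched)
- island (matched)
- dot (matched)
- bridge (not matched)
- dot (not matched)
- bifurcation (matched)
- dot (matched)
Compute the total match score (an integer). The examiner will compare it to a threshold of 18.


Weighted minutiae match score:
  trifurcation: not matched, +0
  dot: not matched, +0
  bridge: matched, +4 (running total 4)
  bridge: not matched, +0
  island: matched, +4 (running total 8)
  dot: matched, +5 (running total 13)
  bridge: not matched, +0
  dot: not matched, +0
  bifurcation: matched, +2 (running total 15)
  dot: matched, +5 (running total 20)
Total score = 20
Threshold = 18; verdict = identification

20


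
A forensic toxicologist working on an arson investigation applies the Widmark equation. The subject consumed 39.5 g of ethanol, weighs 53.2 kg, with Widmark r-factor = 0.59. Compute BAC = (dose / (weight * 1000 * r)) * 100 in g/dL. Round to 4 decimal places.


Applying the Widmark formula:
BAC = (dose_g / (body_wt * 1000 * r)) * 100
Denominator = 53.2 * 1000 * 0.59 = 31388
BAC = (39.5 / 31388) * 100
BAC = 0.1258 g/dL

0.1258
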